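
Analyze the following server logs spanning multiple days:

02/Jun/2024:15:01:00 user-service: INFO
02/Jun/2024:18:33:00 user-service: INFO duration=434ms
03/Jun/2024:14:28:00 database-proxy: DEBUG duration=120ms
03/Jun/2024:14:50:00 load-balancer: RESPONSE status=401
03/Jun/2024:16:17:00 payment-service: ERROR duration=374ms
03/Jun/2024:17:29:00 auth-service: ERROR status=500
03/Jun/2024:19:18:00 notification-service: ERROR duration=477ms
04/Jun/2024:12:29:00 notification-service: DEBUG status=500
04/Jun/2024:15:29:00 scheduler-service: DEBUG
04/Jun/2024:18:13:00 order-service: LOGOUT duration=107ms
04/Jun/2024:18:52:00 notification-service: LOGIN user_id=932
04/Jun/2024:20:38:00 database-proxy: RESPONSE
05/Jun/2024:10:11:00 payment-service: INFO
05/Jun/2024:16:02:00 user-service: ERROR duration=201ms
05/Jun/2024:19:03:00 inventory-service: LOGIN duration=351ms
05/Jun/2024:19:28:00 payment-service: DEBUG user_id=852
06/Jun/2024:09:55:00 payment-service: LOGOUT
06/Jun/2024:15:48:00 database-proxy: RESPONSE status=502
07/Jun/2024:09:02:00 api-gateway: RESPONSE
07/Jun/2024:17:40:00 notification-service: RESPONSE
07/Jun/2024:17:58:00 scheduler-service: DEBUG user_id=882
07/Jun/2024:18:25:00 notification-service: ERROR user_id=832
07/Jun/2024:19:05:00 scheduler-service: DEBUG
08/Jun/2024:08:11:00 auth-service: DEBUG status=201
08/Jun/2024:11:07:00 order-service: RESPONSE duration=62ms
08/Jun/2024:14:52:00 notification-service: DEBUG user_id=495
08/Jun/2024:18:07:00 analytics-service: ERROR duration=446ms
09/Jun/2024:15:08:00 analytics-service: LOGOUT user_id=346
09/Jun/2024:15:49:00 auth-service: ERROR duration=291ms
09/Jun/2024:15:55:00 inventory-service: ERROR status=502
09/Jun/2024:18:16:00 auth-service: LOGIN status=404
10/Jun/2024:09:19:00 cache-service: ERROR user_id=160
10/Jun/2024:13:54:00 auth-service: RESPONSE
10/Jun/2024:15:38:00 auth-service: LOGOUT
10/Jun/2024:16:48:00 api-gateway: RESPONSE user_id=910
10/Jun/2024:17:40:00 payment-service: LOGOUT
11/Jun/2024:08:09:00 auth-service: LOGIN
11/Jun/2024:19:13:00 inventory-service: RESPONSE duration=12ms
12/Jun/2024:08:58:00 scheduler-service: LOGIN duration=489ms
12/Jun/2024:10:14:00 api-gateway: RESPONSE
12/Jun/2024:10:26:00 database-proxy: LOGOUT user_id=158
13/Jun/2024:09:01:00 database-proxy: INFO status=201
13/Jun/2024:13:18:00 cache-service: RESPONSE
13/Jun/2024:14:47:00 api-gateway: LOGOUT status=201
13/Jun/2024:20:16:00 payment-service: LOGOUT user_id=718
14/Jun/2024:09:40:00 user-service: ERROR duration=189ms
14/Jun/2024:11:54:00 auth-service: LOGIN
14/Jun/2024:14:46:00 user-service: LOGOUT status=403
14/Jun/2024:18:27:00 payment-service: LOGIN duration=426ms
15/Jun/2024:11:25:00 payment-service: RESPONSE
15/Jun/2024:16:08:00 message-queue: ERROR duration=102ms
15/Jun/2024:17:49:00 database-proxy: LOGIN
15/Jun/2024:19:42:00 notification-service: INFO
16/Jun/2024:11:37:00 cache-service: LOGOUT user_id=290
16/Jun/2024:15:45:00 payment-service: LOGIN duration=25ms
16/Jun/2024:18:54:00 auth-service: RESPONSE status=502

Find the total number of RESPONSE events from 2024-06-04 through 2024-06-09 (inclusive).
5

To filter by date range:

1. Date range: 2024-06-04 through 2024-06-09, both dates inclusive
2. Filter for RESPONSE events whose date falls in this range
3. Count matching events: 5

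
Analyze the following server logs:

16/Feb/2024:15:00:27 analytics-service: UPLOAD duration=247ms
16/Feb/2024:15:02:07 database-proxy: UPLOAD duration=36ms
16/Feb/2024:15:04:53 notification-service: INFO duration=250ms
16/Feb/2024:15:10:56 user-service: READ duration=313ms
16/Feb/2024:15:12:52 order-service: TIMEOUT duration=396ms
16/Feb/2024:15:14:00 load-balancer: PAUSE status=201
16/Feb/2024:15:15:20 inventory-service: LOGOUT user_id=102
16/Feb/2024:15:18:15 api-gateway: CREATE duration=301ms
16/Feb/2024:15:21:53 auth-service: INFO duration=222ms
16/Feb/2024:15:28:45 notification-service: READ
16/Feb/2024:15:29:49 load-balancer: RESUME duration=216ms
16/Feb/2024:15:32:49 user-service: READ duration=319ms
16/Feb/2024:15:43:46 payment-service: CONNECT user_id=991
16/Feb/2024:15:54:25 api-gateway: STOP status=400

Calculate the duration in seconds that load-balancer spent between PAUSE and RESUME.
949

To calculate state duration:

1. Find PAUSE event for load-balancer: 16/Feb/2024:15:14:00
2. Find RESUME event for load-balancer: 16/Feb/2024:15:29:49
3. Calculate duration: 16/Feb/2024:15:29:49 - 16/Feb/2024:15:14:00 = 949 seconds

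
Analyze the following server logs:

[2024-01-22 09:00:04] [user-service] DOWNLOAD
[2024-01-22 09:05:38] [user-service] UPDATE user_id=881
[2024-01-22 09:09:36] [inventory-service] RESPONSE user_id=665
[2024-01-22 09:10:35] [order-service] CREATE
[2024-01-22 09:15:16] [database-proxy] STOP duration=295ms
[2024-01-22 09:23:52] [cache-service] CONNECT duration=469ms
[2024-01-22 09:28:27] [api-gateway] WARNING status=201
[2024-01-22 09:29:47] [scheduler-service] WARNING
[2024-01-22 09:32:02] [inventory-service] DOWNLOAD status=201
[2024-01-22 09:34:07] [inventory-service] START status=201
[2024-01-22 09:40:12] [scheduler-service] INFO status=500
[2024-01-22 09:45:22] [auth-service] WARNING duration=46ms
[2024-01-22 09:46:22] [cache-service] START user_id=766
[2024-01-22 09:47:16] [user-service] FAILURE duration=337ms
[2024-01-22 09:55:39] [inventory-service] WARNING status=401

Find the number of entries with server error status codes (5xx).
1

To find matching entries:

1. Pattern to match: server error status codes (5xx)
2. Scan each log entry for the pattern
3. Count matches: 1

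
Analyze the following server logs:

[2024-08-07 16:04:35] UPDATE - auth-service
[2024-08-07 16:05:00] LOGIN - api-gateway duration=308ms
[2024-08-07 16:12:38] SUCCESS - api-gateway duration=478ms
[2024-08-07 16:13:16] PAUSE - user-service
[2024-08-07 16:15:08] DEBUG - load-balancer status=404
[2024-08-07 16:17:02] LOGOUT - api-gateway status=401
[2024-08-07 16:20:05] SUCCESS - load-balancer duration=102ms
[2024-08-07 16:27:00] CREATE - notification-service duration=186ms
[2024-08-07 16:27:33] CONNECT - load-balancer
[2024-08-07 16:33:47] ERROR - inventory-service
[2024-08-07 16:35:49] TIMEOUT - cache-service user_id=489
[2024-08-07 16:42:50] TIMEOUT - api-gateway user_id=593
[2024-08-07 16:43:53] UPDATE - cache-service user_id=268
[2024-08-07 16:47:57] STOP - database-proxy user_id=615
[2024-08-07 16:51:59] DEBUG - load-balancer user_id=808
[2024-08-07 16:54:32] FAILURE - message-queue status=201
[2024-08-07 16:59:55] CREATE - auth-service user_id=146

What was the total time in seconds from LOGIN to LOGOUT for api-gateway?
722

To calculate state duration:

1. Find LOGIN event for api-gateway: 2024-08-07 16:05:00
2. Find LOGOUT event for api-gateway: 2024-08-07 16:17:02
3. Calculate duration: 2024-08-07 16:17:02 - 2024-08-07 16:05:00 = 722 seconds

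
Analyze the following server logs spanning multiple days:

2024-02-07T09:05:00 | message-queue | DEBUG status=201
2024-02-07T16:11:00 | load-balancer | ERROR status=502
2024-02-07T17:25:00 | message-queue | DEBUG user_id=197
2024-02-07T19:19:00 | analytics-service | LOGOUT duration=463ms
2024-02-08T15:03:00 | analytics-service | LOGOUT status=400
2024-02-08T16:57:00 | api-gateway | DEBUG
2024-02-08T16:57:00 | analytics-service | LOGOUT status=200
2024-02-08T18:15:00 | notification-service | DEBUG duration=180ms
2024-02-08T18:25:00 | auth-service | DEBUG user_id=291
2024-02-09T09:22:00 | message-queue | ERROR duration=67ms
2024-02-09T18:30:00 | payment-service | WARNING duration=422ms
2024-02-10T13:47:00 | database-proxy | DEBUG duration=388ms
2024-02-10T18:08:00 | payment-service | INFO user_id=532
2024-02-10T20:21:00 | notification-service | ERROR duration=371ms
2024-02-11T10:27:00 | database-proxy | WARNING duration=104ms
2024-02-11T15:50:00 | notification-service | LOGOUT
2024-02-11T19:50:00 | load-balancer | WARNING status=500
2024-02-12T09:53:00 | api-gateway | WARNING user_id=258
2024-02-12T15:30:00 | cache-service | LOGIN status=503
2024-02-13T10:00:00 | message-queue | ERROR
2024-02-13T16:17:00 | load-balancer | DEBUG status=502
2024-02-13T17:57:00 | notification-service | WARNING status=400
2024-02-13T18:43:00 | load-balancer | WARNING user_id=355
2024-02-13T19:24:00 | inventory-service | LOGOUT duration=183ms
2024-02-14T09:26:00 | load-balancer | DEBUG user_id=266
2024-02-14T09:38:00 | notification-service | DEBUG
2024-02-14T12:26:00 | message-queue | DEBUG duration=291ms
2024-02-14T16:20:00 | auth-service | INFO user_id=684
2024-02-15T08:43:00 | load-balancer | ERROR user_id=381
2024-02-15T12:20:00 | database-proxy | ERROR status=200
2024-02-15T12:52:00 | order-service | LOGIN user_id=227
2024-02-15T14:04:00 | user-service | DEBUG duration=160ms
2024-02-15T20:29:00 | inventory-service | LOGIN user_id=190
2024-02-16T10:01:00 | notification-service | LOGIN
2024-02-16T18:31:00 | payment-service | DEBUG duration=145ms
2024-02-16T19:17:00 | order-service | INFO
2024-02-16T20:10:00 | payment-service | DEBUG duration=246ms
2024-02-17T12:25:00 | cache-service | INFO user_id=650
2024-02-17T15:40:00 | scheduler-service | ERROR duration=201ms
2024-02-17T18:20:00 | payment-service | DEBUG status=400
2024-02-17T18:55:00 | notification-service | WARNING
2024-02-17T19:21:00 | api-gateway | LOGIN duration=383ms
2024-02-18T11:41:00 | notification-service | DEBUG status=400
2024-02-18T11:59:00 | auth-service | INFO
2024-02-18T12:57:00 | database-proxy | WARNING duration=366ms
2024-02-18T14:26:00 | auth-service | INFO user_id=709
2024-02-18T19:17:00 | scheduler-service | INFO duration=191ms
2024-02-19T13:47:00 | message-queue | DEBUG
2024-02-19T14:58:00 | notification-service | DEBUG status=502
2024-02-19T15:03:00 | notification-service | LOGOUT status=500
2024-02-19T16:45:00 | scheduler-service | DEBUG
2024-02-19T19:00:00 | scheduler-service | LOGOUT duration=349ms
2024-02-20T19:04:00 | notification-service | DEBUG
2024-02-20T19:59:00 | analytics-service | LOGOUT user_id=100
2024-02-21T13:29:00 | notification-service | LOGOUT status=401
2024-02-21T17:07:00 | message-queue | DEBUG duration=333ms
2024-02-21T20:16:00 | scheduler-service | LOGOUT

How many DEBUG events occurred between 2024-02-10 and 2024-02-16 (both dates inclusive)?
8

To filter by date range:

1. Date range: 2024-02-10 through 2024-02-16, both dates inclusive
2. Filter for DEBUG events whose date falls in this range
3. Count matching events: 8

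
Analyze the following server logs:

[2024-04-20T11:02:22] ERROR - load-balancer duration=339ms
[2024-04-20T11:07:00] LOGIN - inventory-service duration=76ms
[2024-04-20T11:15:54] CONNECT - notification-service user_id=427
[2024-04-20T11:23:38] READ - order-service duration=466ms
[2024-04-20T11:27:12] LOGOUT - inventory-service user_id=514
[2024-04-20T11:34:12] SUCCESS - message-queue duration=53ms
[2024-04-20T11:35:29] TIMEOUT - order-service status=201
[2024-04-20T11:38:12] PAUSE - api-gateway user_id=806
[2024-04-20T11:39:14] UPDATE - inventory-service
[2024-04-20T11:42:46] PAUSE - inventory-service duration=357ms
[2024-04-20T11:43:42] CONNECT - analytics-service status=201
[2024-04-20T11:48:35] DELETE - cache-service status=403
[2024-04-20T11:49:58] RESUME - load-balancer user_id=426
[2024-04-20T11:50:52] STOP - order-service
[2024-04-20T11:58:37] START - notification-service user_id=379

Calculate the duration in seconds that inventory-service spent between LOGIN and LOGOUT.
1212

To calculate state duration:

1. Find LOGIN event for inventory-service: 2024-04-20T11:07:00
2. Find LOGOUT event for inventory-service: 2024-04-20T11:27:12
3. Calculate duration: 2024-04-20T11:27:12 - 2024-04-20T11:07:00 = 1212 seconds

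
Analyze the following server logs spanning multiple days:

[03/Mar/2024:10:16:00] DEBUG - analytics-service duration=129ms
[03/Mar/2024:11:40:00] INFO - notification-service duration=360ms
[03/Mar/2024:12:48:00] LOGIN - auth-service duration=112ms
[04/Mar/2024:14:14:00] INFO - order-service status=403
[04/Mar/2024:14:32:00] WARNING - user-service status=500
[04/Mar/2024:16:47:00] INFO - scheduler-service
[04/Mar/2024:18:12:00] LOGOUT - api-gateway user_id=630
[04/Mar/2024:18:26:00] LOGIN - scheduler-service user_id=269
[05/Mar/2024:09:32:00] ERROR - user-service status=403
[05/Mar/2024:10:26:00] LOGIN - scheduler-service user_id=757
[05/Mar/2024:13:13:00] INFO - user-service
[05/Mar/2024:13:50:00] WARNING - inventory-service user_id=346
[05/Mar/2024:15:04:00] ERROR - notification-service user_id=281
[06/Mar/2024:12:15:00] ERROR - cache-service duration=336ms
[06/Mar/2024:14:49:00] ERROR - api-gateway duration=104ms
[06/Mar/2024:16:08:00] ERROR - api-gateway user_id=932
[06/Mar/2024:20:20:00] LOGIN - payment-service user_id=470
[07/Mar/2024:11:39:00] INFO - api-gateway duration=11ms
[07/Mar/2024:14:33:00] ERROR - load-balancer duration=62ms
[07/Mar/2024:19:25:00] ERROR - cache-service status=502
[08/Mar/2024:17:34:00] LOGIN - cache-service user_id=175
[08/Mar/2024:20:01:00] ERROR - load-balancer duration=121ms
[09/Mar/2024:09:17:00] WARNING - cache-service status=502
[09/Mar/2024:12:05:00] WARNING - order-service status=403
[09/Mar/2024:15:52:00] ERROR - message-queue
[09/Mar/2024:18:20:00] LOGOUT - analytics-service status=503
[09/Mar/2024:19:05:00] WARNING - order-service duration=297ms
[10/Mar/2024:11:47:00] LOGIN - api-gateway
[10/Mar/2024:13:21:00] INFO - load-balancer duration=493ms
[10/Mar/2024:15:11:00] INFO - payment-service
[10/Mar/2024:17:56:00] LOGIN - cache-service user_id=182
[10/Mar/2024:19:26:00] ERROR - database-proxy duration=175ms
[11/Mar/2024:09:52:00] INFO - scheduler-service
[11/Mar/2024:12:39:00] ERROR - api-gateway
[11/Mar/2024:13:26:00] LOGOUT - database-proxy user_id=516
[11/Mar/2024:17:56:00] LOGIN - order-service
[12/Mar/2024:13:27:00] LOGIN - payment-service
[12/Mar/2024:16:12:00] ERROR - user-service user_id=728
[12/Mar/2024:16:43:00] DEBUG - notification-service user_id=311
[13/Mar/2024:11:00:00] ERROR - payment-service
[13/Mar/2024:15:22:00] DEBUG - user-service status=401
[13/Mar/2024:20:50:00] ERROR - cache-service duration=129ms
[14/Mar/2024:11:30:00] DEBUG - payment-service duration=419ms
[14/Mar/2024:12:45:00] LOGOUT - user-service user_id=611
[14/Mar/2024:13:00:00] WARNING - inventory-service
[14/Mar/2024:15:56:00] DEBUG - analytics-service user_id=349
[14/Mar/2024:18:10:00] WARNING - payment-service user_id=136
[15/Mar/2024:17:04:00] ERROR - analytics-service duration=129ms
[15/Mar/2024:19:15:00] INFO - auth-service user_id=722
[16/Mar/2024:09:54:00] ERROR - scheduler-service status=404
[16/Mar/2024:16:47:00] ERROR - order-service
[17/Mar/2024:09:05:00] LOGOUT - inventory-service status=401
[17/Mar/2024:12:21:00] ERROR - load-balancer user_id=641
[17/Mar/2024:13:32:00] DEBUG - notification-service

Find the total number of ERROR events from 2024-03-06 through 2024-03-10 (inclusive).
8

To filter by date range:

1. Date range: 2024-03-06 through 2024-03-10, both dates inclusive
2. Filter for ERROR events whose date falls in this range
3. Count matching events: 8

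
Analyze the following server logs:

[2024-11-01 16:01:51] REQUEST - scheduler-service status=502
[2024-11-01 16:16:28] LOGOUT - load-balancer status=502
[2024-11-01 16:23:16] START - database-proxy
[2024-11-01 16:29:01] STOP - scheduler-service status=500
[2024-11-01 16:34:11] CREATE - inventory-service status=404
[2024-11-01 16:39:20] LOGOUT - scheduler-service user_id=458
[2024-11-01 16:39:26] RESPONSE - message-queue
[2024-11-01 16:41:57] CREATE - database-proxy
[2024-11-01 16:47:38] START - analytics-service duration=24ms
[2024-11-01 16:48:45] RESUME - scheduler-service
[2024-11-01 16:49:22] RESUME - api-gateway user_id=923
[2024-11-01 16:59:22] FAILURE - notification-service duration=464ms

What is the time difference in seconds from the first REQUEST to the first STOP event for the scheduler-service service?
1630

To find the time between events:

1. Locate the first REQUEST event for scheduler-service: 2024-11-01 16:01:51
2. Locate the first STOP event for scheduler-service: 2024-11-01 16:29:01
3. Calculate the difference: 2024-11-01 16:29:01 - 2024-11-01 16:01:51 = 1630 seconds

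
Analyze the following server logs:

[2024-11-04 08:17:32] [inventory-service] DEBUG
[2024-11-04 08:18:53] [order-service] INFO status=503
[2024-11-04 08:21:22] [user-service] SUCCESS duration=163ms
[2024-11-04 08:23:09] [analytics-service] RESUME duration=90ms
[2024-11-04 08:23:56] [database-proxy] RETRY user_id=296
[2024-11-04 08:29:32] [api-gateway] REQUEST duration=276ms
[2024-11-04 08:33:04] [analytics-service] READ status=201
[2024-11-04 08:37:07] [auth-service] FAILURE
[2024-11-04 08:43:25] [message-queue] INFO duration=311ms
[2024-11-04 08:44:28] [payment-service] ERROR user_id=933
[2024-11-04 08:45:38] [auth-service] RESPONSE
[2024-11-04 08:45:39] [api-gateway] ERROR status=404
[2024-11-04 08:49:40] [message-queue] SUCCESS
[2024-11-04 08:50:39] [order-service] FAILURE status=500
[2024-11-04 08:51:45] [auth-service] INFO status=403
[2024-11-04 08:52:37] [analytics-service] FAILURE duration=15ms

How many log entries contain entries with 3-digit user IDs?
2

To find matching entries:

1. Pattern to match: entries with 3-digit user IDs
2. Scan each log entry for the pattern
3. Count matches: 2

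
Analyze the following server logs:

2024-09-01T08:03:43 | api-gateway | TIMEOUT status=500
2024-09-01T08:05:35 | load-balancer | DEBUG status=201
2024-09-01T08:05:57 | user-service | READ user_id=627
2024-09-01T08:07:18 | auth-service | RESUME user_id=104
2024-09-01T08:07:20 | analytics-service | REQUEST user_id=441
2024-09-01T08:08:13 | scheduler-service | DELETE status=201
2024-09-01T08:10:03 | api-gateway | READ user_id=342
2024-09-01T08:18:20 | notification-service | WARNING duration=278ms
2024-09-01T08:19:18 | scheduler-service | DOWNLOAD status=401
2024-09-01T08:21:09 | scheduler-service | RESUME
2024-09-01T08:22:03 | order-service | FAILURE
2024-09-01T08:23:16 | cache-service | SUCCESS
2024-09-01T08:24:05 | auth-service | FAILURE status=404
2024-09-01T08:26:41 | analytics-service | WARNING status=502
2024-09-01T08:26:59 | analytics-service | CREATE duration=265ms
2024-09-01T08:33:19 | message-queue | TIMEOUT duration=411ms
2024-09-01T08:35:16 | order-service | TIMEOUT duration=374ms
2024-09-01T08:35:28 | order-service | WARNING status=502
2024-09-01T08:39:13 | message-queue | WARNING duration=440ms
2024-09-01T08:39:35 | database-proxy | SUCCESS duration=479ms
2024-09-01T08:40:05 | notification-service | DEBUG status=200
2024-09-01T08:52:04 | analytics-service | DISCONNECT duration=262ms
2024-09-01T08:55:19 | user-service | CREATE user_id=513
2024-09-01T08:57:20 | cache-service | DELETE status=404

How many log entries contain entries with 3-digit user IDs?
5

To find matching entries:

1. Pattern to match: entries with 3-digit user IDs
2. Scan each log entry for the pattern
3. Count matches: 5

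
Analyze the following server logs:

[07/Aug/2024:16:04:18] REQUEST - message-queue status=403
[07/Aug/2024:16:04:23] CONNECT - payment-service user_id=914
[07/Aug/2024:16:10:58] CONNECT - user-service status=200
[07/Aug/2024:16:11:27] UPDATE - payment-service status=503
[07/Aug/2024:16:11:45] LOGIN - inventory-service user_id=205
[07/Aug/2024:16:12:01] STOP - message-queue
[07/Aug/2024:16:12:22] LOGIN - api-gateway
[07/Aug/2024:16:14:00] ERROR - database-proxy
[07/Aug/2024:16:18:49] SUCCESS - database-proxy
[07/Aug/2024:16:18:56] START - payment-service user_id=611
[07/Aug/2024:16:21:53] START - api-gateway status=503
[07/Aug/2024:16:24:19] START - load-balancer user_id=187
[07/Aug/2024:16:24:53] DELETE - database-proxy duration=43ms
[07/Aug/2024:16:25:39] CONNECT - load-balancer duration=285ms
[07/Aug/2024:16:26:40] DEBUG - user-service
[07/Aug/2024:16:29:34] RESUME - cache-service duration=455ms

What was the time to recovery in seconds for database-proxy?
289

To calculate recovery time:

1. Find ERROR event for database-proxy: 07/Aug/2024:16:14:00
2. Find next SUCCESS event for database-proxy: 07/Aug/2024:16:18:49
3. Recovery time: 07/Aug/2024:16:18:49 - 07/Aug/2024:16:14:00 = 289 seconds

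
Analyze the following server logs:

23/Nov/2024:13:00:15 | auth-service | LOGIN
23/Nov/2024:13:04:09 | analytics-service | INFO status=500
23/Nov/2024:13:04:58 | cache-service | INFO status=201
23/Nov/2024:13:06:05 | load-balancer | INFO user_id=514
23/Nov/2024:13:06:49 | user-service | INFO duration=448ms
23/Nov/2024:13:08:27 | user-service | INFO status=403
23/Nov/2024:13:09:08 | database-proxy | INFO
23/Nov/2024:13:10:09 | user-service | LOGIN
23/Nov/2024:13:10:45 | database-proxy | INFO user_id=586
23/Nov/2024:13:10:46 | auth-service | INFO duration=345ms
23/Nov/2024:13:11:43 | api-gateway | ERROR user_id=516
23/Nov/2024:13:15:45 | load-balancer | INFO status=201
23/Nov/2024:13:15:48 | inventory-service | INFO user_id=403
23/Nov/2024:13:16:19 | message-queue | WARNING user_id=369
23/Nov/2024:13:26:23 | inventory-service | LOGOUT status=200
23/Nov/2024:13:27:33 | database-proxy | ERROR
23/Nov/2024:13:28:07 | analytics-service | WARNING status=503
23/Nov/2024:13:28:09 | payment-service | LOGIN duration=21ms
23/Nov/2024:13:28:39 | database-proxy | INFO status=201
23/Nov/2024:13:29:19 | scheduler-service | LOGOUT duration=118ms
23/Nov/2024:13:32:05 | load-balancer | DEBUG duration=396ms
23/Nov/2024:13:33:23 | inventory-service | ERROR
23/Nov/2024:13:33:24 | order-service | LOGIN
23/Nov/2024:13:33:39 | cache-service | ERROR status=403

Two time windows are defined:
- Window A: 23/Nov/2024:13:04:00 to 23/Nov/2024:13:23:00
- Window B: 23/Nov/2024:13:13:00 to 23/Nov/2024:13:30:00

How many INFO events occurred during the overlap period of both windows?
2

To find overlap events:

1. Window A: 23/Nov/2024:13:04:00 to 23/Nov/2024:13:23:00
2. Window B: 23/Nov/2024:13:13:00 to 23/Nov/2024:13:30:00
3. Overlap period: 23/Nov/2024:13:13:00 to 23/Nov/2024:13:23:00
4. Count INFO events in overlap: 2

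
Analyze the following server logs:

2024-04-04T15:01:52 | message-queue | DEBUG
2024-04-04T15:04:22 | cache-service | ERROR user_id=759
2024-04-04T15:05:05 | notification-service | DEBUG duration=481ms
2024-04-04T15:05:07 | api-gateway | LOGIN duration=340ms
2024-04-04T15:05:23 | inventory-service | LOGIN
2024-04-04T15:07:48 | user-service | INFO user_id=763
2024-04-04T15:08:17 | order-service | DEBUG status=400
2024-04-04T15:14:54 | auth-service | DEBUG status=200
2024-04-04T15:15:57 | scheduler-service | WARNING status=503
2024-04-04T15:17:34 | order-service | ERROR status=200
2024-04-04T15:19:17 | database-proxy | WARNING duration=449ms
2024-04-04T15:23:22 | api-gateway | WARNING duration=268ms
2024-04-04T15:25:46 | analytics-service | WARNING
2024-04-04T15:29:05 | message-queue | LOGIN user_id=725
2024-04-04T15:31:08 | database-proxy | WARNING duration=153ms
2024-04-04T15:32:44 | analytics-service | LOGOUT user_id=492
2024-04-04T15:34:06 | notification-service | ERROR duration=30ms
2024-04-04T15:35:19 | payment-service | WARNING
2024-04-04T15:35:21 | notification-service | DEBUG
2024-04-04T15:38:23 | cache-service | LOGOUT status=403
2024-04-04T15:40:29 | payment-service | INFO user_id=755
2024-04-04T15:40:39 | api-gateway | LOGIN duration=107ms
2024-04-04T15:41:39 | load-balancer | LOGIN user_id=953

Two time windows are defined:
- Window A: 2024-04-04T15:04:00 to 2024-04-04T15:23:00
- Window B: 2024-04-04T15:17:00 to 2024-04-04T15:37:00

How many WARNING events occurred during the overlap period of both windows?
1

To find overlap events:

1. Window A: 2024-04-04T15:04:00 to 2024-04-04T15:23:00
2. Window B: 2024-04-04T15:17:00 to 2024-04-04T15:37:00
3. Overlap period: 2024-04-04T15:17:00 to 2024-04-04T15:23:00
4. Count WARNING events in overlap: 1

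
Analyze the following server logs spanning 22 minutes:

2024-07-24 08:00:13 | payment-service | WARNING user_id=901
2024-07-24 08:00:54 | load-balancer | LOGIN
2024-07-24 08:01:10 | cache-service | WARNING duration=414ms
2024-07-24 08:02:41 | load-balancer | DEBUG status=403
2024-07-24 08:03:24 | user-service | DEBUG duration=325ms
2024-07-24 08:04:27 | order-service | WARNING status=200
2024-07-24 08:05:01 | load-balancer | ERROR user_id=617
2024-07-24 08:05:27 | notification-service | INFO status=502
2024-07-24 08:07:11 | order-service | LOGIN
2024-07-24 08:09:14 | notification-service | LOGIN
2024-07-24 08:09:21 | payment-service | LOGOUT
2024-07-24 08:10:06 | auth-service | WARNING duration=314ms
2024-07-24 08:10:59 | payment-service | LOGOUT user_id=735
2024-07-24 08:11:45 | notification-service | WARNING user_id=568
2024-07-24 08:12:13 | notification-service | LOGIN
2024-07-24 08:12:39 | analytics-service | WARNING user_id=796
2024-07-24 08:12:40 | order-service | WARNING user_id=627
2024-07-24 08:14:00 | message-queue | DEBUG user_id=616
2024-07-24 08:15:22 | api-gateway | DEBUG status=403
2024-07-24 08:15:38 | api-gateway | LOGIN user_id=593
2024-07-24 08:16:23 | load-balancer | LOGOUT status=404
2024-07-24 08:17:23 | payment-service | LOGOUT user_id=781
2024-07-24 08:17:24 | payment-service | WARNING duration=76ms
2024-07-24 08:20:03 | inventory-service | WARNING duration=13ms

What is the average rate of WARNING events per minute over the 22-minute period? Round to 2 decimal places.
0.41

To calculate the rate:

1. Count total WARNING events: 9
2. Total time period: 22 minutes
3. Rate = 9 / 22 = 0.41 events per minute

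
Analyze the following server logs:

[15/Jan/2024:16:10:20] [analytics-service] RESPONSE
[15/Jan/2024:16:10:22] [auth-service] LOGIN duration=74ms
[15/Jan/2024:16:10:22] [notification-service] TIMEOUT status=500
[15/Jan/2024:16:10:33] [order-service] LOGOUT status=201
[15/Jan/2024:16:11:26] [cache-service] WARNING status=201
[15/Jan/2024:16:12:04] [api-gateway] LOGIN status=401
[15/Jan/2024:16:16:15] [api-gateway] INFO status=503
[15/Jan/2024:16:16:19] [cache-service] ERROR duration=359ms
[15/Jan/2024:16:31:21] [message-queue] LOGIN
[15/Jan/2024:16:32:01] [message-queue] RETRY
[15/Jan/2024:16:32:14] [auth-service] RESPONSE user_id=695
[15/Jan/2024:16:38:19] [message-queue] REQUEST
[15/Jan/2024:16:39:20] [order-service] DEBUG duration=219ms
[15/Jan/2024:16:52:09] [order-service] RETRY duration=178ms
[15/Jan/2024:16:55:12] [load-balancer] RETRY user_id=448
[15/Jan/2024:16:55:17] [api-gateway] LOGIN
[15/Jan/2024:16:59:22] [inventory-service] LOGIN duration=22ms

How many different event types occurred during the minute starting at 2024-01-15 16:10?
4

To count unique event types:

1. Filter events in the minute starting at 2024-01-15 16:10
2. Extract event types from matching entries
3. Count unique types: 4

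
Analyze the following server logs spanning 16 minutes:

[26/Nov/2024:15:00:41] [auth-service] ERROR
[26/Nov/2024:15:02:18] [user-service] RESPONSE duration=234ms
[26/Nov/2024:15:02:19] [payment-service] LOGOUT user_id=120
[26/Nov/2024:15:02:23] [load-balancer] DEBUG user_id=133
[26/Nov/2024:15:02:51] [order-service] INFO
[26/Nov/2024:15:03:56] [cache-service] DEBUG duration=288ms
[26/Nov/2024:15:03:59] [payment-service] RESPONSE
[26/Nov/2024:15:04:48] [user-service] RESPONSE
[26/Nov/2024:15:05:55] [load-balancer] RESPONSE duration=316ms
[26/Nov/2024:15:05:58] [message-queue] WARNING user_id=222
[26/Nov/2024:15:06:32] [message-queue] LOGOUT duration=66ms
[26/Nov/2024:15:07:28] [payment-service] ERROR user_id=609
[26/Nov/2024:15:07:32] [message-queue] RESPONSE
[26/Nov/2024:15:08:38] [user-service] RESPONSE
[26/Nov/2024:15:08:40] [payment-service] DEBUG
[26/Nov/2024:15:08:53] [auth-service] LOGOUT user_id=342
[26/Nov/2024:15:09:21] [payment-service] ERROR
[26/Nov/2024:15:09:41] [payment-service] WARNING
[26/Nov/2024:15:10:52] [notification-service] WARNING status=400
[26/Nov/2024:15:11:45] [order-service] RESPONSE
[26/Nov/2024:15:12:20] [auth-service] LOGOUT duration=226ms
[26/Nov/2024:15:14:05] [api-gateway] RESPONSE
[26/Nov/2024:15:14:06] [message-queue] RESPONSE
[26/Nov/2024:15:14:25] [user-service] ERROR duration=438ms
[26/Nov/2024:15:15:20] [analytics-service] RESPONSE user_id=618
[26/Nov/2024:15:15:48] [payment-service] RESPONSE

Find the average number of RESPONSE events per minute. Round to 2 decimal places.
0.69

To calculate the rate:

1. Count total RESPONSE events: 11
2. Total time period: 16 minutes
3. Rate = 11 / 16 = 0.69 events per minute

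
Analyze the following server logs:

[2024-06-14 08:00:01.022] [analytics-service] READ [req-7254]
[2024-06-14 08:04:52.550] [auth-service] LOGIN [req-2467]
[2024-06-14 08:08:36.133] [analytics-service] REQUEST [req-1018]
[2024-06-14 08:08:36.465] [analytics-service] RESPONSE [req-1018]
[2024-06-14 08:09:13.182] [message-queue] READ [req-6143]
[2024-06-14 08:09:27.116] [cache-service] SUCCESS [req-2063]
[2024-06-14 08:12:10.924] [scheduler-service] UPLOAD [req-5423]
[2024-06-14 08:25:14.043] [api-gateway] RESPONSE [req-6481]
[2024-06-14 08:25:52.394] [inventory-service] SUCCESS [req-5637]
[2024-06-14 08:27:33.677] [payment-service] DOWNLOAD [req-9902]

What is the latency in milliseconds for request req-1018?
332

To calculate latency:

1. Find REQUEST with id req-1018: 2024-06-14 08:08:36.133
2. Find RESPONSE with id req-1018: 2024-06-14 08:08:36.465
3. Latency: 2024-06-14 08:08:36.465 - 2024-06-14 08:08:36.133 = 332ms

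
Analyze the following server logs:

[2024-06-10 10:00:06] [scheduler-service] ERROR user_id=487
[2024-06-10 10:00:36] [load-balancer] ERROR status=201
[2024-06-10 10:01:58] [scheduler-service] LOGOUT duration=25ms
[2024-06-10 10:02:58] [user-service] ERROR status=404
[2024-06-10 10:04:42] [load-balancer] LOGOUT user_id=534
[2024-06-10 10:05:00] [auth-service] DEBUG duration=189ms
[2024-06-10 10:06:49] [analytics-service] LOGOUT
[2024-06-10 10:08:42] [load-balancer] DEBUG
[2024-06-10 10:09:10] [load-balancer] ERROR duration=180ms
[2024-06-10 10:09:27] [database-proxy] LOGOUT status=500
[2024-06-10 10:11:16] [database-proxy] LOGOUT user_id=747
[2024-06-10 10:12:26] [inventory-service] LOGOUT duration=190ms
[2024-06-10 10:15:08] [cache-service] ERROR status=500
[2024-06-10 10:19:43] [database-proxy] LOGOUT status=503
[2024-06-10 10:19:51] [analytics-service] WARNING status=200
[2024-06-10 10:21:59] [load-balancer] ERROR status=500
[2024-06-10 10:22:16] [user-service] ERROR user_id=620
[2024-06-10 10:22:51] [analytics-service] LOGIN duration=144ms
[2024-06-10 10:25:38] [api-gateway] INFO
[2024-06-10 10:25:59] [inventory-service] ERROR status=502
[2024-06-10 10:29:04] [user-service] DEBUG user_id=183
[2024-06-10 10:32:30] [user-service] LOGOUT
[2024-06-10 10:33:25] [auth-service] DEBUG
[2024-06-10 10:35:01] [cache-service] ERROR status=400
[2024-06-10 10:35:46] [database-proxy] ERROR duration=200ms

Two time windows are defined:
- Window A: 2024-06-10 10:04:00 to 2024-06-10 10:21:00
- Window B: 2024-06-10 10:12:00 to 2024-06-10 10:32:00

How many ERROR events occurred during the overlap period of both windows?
1

To find overlap events:

1. Window A: 2024-06-10 10:04:00 to 2024-06-10 10:21:00
2. Window B: 2024-06-10 10:12:00 to 2024-06-10 10:32:00
3. Overlap period: 2024-06-10 10:12:00 to 2024-06-10 10:21:00
4. Count ERROR events in overlap: 1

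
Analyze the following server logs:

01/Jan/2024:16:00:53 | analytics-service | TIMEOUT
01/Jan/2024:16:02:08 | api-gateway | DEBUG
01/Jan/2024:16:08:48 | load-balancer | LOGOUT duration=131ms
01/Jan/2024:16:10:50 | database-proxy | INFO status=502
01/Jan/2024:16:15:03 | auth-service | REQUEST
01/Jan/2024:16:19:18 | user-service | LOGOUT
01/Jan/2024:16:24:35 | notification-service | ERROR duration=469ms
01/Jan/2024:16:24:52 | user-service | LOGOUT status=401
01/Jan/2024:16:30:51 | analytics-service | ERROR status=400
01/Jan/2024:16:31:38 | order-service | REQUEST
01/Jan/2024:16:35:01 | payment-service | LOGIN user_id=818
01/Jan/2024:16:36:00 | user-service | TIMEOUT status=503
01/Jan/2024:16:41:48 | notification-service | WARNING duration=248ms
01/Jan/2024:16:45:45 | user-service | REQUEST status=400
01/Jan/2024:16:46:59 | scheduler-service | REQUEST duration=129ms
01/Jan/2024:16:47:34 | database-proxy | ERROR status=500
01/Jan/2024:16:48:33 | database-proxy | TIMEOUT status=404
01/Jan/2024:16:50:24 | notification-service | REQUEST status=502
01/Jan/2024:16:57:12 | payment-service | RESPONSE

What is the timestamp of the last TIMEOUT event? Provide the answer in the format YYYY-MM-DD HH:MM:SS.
2024-01-01 16:48:33

To find the last event:

1. Filter for all TIMEOUT events
2. Sort by timestamp
3. Select the last one
4. Timestamp: 2024-01-01 16:48:33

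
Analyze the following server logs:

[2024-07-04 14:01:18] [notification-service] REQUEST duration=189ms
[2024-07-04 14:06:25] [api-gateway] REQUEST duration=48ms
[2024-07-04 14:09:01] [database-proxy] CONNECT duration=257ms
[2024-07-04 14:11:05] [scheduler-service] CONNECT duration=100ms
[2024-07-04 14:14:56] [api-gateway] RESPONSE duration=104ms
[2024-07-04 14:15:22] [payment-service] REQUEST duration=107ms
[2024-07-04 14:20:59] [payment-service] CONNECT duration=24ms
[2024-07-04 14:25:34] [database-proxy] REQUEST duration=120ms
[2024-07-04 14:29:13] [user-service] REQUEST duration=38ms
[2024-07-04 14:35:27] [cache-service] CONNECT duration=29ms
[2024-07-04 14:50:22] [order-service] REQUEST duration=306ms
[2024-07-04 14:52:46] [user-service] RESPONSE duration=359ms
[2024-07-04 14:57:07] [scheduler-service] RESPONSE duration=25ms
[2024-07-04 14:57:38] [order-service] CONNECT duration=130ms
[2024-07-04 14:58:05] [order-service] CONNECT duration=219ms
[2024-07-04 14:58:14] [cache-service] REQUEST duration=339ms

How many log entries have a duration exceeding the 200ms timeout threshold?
5

To count timeouts:

1. Threshold: 200ms
2. Extract duration from each log entry
3. Count entries where duration > 200
4. Timeout count: 5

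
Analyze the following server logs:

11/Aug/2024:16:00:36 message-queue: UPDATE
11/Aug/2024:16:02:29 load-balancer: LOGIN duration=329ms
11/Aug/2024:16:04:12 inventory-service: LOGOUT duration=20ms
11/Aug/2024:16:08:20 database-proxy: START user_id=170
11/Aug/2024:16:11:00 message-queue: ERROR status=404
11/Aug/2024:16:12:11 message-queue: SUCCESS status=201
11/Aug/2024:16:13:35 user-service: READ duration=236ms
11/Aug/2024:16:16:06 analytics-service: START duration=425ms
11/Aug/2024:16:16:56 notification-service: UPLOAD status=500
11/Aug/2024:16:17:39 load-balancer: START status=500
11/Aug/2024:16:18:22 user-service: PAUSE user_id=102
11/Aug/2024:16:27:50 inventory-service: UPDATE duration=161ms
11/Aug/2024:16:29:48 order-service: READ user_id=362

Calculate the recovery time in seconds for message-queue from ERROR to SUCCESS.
71

To calculate recovery time:

1. Find ERROR event for message-queue: 11/Aug/2024:16:11:00
2. Find next SUCCESS event for message-queue: 11/Aug/2024:16:12:11
3. Recovery time: 11/Aug/2024:16:12:11 - 11/Aug/2024:16:11:00 = 71 seconds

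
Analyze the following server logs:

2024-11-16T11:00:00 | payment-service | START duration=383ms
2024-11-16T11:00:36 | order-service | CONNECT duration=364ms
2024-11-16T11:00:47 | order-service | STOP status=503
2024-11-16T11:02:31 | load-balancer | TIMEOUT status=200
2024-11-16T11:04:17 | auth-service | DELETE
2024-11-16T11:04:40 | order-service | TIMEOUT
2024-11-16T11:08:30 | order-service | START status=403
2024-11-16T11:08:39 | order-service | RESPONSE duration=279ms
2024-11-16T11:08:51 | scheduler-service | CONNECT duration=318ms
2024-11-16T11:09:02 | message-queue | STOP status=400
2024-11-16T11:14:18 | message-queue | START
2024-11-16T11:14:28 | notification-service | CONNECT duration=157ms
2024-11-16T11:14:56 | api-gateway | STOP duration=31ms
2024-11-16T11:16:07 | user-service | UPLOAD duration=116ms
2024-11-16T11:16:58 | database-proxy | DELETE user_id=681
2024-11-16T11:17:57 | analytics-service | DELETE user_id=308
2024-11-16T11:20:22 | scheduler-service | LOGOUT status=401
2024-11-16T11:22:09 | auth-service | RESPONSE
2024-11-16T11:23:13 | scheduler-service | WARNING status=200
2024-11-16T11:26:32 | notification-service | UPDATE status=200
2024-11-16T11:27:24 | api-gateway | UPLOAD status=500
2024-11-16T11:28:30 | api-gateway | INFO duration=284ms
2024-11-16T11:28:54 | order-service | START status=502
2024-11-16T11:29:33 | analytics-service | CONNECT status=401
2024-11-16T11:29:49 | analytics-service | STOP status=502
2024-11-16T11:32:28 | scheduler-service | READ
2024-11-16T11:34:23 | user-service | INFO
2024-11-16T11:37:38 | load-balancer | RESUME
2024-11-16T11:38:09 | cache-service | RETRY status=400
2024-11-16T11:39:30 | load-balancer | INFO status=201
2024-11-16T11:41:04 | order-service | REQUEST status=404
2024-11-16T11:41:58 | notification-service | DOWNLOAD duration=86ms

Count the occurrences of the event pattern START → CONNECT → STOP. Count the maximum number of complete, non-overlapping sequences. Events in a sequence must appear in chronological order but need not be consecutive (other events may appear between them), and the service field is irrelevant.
4

To count sequences:

1. Look for pattern: START → CONNECT → STOP
2. Greedily scan the log in chronological order, matching each sequence element in turn (ignoring service)
3. Each time the full pattern completes, increment the count and restart matching from the next event
4. Complete non-overlapping sequences found: 4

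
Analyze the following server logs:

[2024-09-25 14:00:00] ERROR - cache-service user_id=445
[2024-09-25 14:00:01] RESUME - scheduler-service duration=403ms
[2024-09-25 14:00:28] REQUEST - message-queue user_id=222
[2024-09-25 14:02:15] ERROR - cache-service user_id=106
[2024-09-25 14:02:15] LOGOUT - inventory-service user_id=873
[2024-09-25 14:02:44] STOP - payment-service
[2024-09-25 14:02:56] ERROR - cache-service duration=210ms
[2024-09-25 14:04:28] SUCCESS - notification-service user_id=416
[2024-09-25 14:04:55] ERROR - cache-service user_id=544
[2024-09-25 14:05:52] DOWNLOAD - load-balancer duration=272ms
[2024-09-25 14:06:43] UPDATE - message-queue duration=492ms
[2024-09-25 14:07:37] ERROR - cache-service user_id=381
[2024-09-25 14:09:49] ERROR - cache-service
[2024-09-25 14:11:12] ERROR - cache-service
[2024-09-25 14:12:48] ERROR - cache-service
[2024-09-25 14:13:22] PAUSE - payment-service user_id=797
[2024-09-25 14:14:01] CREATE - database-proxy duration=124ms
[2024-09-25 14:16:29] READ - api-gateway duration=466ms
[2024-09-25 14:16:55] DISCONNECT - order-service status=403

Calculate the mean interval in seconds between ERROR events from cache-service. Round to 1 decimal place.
109.7

To calculate average interval:

1. Find all ERROR events for cache-service in order
2. Calculate time gaps between consecutive events
3. Compute mean of gaps: 768 / 7 = 109.7 seconds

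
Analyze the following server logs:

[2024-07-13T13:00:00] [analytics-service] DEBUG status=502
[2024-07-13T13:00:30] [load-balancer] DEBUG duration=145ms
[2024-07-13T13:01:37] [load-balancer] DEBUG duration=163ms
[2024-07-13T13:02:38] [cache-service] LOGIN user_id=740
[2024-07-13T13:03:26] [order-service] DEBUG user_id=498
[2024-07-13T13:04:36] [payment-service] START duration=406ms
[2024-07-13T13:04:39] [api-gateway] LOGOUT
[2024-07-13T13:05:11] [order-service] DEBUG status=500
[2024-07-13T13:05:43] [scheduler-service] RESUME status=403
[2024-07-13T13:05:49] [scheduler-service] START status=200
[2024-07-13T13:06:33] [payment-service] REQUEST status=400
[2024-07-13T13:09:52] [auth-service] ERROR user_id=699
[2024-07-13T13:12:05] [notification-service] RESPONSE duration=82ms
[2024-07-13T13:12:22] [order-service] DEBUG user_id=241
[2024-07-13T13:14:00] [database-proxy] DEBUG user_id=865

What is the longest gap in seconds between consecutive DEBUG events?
431

To find the longest gap:

1. Extract all DEBUG events in chronological order
2. Calculate time differences between consecutive events
3. Find the maximum difference
4. Longest gap: 431 seconds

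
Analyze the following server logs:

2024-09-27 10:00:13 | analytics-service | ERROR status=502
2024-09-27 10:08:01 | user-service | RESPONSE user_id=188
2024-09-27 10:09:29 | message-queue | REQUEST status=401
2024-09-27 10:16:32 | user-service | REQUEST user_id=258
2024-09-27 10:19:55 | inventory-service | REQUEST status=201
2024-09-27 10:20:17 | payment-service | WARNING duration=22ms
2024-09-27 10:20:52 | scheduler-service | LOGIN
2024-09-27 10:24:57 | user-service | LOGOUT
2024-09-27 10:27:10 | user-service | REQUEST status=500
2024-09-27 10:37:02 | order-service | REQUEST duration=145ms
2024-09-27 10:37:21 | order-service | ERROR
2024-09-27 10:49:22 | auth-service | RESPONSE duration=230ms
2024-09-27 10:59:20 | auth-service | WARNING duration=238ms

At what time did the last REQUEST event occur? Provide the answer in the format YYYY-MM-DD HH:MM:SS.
2024-09-27 10:37:02

To find the last event:

1. Filter for all REQUEST events
2. Sort by timestamp
3. Select the last one
4. Timestamp: 2024-09-27 10:37:02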